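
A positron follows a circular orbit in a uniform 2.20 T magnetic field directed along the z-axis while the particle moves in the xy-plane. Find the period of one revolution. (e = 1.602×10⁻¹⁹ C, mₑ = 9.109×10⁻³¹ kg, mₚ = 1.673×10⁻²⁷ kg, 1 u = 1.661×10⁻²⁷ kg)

T ≈ 1.62×10⁻¹¹ s

The cyclotron period depends only on m, q, B: T = 2πm/(|q|B).
T = 2π(9.109×10⁻³¹)/((1.602×10⁻¹⁹)(2.20)) ≈ 1.62×10⁻¹¹ s.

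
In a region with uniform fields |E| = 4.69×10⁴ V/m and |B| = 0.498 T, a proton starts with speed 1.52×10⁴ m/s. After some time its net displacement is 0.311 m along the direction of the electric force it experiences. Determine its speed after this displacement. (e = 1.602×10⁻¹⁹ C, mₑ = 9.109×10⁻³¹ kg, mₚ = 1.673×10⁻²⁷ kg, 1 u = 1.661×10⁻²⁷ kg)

B does no work; ΔKE = |q|E d.
½mv_f² = ½mv₀² + |q|Ed = ½(1.673×10⁻²⁷)(1.52×10⁴)² + (1.602×10⁻¹⁹)(4.69×10⁴)(0.311) ≈ 1.933×10⁻¹⁹ J + 2.337×10⁻¹⁵ J ≈ 2.337×10⁻¹⁵ J.
v_f = √(2·2.337×10⁻¹⁵/1.673×10⁻²⁷) ≈ 1.67×10⁶ m/s.

v_f ≈ 1.67×10⁶ m/s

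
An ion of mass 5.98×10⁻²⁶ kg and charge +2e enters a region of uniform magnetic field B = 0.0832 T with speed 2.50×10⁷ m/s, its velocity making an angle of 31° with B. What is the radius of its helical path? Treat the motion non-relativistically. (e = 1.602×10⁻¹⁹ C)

v⊥ = v sinθ = 2.50×10⁷·sin31° ≈ 1.288×10⁷ m/s.
r = m v⊥/(|q|B) = (5.98×10⁻²⁶)(1.288×10⁷)/((3.204×10⁻¹⁹)(0.0832)) ≈ 28.9 m.

r ≈ 28.9 m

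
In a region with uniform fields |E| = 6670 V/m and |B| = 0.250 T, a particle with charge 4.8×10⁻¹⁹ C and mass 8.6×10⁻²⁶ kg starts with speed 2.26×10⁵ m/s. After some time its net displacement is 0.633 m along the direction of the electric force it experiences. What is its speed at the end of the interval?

v_f ≈ 3.13×10⁵ m/s

B does no work; ΔKE = |q|E d.
½mv_f² = ½mv₀² + |q|Ed = ½(8.6×10⁻²⁶)(2.26×10⁵)² + (4.8×10⁻¹⁹)(6670)(0.633) ≈ 2.196×10⁻¹⁵ J + 2.027×10⁻¹⁵ J ≈ 4.223×10⁻¹⁵ J.
v_f = √(2·4.223×10⁻¹⁵/8.6×10⁻²⁶) ≈ 3.13×10⁵ m/s.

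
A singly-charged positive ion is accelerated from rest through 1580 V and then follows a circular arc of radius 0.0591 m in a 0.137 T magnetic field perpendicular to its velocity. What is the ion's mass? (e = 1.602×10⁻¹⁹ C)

Combine |q|V = ½mv² and r = mv/(|q|B): eliminate v to get m = qB²r²/(2V).
m = (1.602×10⁻¹⁹)(0.137)²(0.0591)²/(2·1580) ≈ 3.32×10⁻²⁷ kg.

m ≈ 3.32×10⁻²⁷ kg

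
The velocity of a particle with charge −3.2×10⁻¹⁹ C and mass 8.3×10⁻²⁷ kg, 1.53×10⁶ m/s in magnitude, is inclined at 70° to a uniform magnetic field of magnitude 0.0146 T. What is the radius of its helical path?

r ≈ 2.55 m

v⊥ = v sinθ = 1.53×10⁶·sin70° ≈ 1.438×10⁶ m/s.
r = m v⊥/(|q|B) = (8.3×10⁻²⁷)(1.438×10⁶)/((3.2×10⁻¹⁹)(0.0146)) ≈ 2.55 m.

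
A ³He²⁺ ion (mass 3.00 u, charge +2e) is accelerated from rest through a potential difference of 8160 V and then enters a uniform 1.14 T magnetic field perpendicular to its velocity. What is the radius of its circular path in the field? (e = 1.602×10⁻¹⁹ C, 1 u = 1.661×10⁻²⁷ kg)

r ≈ 0.0140 m

Acceleration: |q|V = ½mv² ⇒ v = √(2|q|V/m) = √(2·3.204×10⁻¹⁹·8160/4.983×10⁻²⁷) ≈ 1.024×10⁶ m/s.
In the field: r = mv/(|q|B) = (4.983×10⁻²⁷)(1.024×10⁶)/((3.204×10⁻¹⁹)(1.14)) ≈ 0.0140 m.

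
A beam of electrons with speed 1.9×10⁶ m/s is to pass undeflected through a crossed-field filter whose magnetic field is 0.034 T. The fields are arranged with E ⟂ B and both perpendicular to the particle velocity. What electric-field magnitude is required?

For straight-line motion qE = qvB, so E = vB.
E = 1.9×10⁶ × 0.034 = 6.5×10⁴ V/m.

E = 6.5×10⁴ V/m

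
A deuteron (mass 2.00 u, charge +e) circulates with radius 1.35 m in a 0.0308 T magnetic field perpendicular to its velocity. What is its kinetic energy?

KE ≈ 6.68×10⁻¹⁵ J

v = |q|Br/m, then KE = ½mv² = (qBr)²/(2m).
v = (1.602×10⁻¹⁹)(0.0308)(1.35)/3.322×10⁻²⁷ ≈ 2.005×10⁶ m/s.
KE = ½(3.322×10⁻²⁷)(2.005×10⁶)² ≈ 6.68×10⁻¹⁵ J.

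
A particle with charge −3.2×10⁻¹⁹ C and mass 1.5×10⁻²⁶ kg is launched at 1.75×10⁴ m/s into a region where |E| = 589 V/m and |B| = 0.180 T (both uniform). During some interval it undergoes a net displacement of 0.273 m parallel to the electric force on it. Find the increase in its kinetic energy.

The magnetic force is always ⟂ v and does no work; only the electric force changes KE.
ΔKE = F_E · d = |q|E d = (3.2×10⁻¹⁹)(589)(0.273) ≈ 5.15×10⁻¹⁷ J.

ΔKE ≈ 5.15×10⁻¹⁷ J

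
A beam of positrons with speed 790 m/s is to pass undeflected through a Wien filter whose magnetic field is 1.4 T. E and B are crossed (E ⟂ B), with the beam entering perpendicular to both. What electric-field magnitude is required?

E = 1100 V/m

For straight-line motion qE = qvB, so E = vB.
E = 790 × 1.4 = 1100 V/m.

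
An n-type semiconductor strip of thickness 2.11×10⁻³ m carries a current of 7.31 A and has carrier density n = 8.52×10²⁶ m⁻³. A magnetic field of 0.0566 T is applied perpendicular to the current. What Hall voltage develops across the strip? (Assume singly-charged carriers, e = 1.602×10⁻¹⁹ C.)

V_H ≈ 1.44×10⁻⁶ V

V_H = IB/(n e t).
V_H = (7.31)(0.0566)/((8.52×10²⁶)(1.602×10⁻¹⁹)(2.11×10⁻³)) ≈ 1.44×10⁻⁶ V.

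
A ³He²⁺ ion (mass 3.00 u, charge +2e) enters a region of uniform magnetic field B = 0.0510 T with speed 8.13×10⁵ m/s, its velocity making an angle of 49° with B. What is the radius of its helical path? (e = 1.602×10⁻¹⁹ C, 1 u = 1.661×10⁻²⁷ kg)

v⊥ = v sinθ = 8.13×10⁵·sin49° ≈ 6.136×10⁵ m/s.
r = m v⊥/(|q|B) = (4.983×10⁻²⁷)(6.136×10⁵)/((3.204×10⁻¹⁹)(0.0510)) ≈ 0.187 m.

r ≈ 0.187 m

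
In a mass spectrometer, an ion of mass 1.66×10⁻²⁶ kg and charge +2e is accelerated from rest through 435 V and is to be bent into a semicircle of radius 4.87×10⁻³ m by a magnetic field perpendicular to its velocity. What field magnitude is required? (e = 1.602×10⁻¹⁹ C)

v = √(2|q|V/m) = √(2·3.204×10⁻¹⁹·435/1.66×10⁻²⁶) ≈ 1.296×10⁵ m/s.
B = mv/(|q|r) = (1.66×10⁻²⁶)(1.296×10⁵)/((3.204×10⁻¹⁹)(4.87×10⁻³)) ≈ 1.38 T.

B ≈ 1.38 T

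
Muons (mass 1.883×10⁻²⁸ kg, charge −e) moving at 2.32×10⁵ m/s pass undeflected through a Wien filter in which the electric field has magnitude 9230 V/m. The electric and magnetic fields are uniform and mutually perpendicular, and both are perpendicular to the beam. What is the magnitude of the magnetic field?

B = 0.0398 T

Balance of forces in the selector: qE = qvB ⇒ B = E/v.
B = 9230/2.32×10⁵ = 0.0398 T.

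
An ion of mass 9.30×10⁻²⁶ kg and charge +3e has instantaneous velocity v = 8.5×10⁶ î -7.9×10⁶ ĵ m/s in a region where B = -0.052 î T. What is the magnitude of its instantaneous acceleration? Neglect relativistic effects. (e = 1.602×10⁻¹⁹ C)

|a| ≈ 2.12×10¹² m/s²

v×B = (0, 0, -4.11×10⁵) N/C.
F = q v×B = (4.806×10⁻¹⁹ C)·(0, 0, -4.11×10⁵) = (0, 0, -1.97×10⁻¹³) N.
|a| = |F|/m = 1.974×10⁻¹³/9.30×10⁻²⁶ ≈ 2.12×10¹² m/s².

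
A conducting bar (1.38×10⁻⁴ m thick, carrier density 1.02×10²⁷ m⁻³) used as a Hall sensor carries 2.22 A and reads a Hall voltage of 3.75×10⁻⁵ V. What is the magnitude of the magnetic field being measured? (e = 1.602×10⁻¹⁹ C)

From V_H = IB/(n e t), B = V_H n e t / I.
B = (3.75×10⁻⁵)(1.02×10²⁷)(1.602×10⁻¹⁹)(1.38×10⁻⁴)/2.22 ≈ 0.381 T.

B ≈ 0.381 T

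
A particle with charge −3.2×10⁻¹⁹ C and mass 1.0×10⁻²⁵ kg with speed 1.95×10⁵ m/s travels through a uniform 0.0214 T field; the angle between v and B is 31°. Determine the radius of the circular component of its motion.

r ≈ 1.47 m

v⊥ = v sinθ = 1.95×10⁵·sin31° ≈ 1.004×10⁵ m/s.
r = m v⊥/(|q|B) = (1.0×10⁻²⁵)(1.004×10⁵)/((3.2×10⁻¹⁹)(0.0214)) ≈ 1.47 m.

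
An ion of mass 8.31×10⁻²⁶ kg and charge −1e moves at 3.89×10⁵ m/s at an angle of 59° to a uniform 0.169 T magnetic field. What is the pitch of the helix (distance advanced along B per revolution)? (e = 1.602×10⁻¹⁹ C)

p ≈ 3.86 m

v∥ = v cosθ = 3.89×10⁵·cos59° ≈ 2.003×10⁵ m/s.
T = 2πm/(|q|B) = 2π(8.31×10⁻²⁶)/((1.602×10⁻¹⁹)(0.169)) ≈ 1.929×10⁻⁵ s.
pitch = v∥ T = (2.003×10⁵)(1.929×10⁻⁵) ≈ 3.86 m.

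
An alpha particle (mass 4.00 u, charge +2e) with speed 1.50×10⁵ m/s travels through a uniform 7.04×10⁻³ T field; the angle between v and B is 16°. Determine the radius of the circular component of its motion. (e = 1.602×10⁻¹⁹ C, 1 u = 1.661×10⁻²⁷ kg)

v⊥ = v sinθ = 1.50×10⁵·sin16° ≈ 4.135×10⁴ m/s.
r = m v⊥/(|q|B) = (6.644×10⁻²⁷)(4.135×10⁴)/((3.204×10⁻¹⁹)(7.04×10⁻³)) ≈ 0.122 m.

r ≈ 0.122 m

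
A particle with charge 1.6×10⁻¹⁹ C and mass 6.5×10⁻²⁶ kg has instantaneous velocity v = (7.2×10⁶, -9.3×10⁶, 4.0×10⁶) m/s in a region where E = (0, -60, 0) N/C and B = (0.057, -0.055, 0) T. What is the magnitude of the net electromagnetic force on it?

|F| ≈ 5.50×10⁻¹⁴ N

v×B = (2.20×10⁵, 2.28×10⁵, 1.34×10⁵) N/C.
E + v×B = (2.20×10⁵, 2.28×10⁵, 1.34×10⁵) N/C.
F = q(E + v×B) = (1.6×10⁻¹⁹ C)·(2.20×10⁵, 2.28×10⁵, 1.34×10⁵) = (3.52×10⁻¹⁴, 3.65×10⁻¹⁴, 2.15×10⁻¹⁴) N.
|F| = 5.50×10⁻¹⁴ N.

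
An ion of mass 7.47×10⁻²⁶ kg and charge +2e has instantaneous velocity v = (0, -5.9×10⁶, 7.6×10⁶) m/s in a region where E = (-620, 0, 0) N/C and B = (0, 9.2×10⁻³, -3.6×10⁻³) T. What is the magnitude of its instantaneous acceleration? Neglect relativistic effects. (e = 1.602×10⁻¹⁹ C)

v×B = (-4.87×10⁴, 0, 0) N/C.
E + v×B = (-4.93×10⁴, 0, 0) N/C.
F = q(E + v×B) = (3.204×10⁻¹⁹ C)·(-4.93×10⁴, 0, 0) = (-1.58×10⁻¹⁴, 0, 0) N.
|a| = |F|/m = 1.580×10⁻¹⁴/7.47×10⁻²⁶ ≈ 2.11×10¹¹ m/s².

|a| ≈ 2.11×10¹¹ m/s²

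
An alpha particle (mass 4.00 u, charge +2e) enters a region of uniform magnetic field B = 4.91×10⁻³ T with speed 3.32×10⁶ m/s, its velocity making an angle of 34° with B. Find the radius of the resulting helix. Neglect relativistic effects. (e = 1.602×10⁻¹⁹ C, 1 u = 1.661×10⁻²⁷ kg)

r ≈ 7.84 m

v⊥ = v sinθ = 3.32×10⁶·sin34° ≈ 1.857×10⁶ m/s.
r = m v⊥/(|q|B) = (6.644×10⁻²⁷)(1.857×10⁶)/((3.204×10⁻¹⁹)(4.91×10⁻³)) ≈ 7.84 m.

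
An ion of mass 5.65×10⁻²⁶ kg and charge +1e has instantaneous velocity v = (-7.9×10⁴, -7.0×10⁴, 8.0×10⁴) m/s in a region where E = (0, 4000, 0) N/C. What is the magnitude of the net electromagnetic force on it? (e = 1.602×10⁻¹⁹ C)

Only an electric field acts, so F = qE = (1.602×10⁻¹⁹ C)·(0, 4000, 0) = (0, 6.41×10⁻¹⁶, 0) N.
|F| = 6.41×10⁻¹⁶ N.

|F| ≈ 6.41×10⁻¹⁶ N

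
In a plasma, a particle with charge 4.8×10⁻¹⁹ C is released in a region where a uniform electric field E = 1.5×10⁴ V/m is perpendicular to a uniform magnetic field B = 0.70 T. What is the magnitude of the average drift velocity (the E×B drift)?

v_d ≈ 2.1×10⁴ m/s

In crossed fields the guiding centre drifts at v_d = |E×B|/B² = E/B, independent of charge and mass.
v_d = 1.5×10⁴/0.70 = 2.1×10⁴ m/s.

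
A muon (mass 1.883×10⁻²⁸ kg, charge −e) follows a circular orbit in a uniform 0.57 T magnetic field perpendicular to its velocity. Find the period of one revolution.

T ≈ 1.3×10⁻⁸ s

The cyclotron period depends only on m, q, B: T = 2πm/(|q|B).
T = 2π(1.883×10⁻²⁸)/((1.602×10⁻¹⁹)(0.57)) ≈ 1.3×10⁻⁸ s.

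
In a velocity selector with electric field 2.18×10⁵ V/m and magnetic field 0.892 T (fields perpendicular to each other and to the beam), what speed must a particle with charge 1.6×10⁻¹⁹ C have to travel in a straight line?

Zero net Lorentz force requires |qE| = |q v×B|, i.e. E = vB.
v = E/B = 2.18×10⁵/0.892 = 2.44×10⁵ m/s.
The result is independent of the particle's charge and mass.

v = 2.44×10⁵ m/s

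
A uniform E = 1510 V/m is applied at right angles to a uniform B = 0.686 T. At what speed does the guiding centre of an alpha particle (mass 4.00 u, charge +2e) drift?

The steady drift has the magnetic force balancing the electric force, so v_d = E/B.
v_d = 1510/0.686 = 2200 m/s.

v_d ≈ 2200 m/s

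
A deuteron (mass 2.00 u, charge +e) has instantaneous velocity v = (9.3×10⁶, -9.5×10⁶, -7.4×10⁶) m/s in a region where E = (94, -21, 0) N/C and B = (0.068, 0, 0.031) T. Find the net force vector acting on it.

F ≈ (-4.72×10⁻¹⁴, -1.27×10⁻¹³, 1.03×10⁻¹³) N

v×B = (-2.94×10⁵, -7.92×10⁵, 6.46×10⁵) N/C.
E + v×B = (-2.94×10⁵, -7.92×10⁵, 6.46×10⁵) N/C.
F = q(E + v×B) = (1.602×10⁻¹⁹ C)·(-2.94×10⁵, -7.92×10⁵, 6.46×10⁵) = (-4.72×10⁻¹⁴, -1.27×10⁻¹³, 1.03×10⁻¹³) N.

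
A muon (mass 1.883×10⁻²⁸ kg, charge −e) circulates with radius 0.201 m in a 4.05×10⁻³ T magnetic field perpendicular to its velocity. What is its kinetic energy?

v = |q|Br/m, then KE = ½mv² = (qBr)²/(2m).
v = (1.602×10⁻¹⁹)(4.05×10⁻³)(0.201)/1.883×10⁻²⁸ ≈ 6.926×10⁵ m/s.
KE = ½(1.883×10⁻²⁸)(6.926×10⁵)² ≈ 4.52×10⁻¹⁷ J = 282 eV.

KE ≈ 282 eV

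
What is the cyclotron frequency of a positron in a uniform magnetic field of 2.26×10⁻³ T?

f ≈ 6.33×10⁷ Hz

f = |q|B/(2πm).
f = (1.602×10⁻¹⁹)(2.26×10⁻³)/(2π·9.109×10⁻³¹) ≈ 6.33×10⁷ Hz.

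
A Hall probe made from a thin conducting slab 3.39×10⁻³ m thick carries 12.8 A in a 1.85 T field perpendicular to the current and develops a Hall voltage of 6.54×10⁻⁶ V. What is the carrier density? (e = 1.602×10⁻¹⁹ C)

From V_H = IB/(n e t), n = IB/(V_H e t).
n = (12.8)(1.85)/((6.54×10⁻⁶)(1.602×10⁻¹⁹)(3.39×10⁻³)) ≈ 6.67×10²⁷ m⁻³.

n ≈ 6.67×10²⁷ m⁻³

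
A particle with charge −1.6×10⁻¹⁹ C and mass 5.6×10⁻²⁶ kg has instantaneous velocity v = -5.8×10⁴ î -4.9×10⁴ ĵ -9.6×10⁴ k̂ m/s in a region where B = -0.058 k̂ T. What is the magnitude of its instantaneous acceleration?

|a| ≈ 1.26×10¹⁰ m/s²

v×B = (2840, -3360, 0) N/C.
F = q v×B = (−1.6×10⁻¹⁹ C)·(2840, -3360, 0) = (-4.55×10⁻¹⁶, 5.38×10⁻¹⁶, 0) N.
|a| = |F|/m = 7.046×10⁻¹⁶/5.6×10⁻²⁶ ≈ 1.26×10¹⁰ m/s².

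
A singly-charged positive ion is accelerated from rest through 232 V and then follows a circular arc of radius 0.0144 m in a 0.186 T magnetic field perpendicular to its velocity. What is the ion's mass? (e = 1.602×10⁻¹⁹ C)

Combine |q|V = ½mv² and r = mv/(|q|B): eliminate v to get m = qB²r²/(2V).
m = (1.602×10⁻¹⁹)(0.186)²(0.0144)²/(2·232) ≈ 2.48×10⁻²⁷ kg.

m ≈ 2.48×10⁻²⁷ kg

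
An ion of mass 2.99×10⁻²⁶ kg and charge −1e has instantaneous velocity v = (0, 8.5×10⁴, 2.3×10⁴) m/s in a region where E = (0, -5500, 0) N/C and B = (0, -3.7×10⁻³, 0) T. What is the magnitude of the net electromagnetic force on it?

|F| ≈ 8.81×10⁻¹⁶ N

v×B = (85.1, 0, 0) N/C.
E + v×B = (85.1, -5500, 0) N/C.
F = q(E + v×B) = (−1.602×10⁻¹⁹ C)·(85.1, -5500, 0) = (-1.36×10⁻¹⁷, 8.81×10⁻¹⁶, 0) N.
|F| = 8.81×10⁻¹⁶ N.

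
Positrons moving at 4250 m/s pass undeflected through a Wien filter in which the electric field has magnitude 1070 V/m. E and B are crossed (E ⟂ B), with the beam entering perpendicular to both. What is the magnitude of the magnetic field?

Balance of forces in the selector: qE = qvB ⇒ B = E/v.
B = 1070/4250 = 0.252 T.

B = 0.252 T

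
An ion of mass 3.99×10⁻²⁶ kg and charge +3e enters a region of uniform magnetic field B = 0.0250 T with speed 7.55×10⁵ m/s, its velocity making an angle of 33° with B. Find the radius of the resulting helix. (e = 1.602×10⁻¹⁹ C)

v⊥ = v sinθ = 7.55×10⁵·sin33° ≈ 4.112×10⁵ m/s.
r = m v⊥/(|q|B) = (3.99×10⁻²⁶)(4.112×10⁵)/((4.806×10⁻¹⁹)(0.0250)) ≈ 1.37 m.

r ≈ 1.37 m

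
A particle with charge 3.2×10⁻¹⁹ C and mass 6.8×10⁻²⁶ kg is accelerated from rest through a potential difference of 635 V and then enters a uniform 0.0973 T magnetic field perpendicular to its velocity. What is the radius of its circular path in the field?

Acceleration: |q|V = ½mv² ⇒ v = √(2|q|V/m) = √(2·3.2×10⁻¹⁹·635/6.8×10⁻²⁶) ≈ 7.731×10⁴ m/s.
In the field: r = mv/(|q|B) = (6.8×10⁻²⁶)(7.731×10⁴)/((3.2×10⁻¹⁹)(0.0973)) ≈ 0.169 m.

r ≈ 0.169 m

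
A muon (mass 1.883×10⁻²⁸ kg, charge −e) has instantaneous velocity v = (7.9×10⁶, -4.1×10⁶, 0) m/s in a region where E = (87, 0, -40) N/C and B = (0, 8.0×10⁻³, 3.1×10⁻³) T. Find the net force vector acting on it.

F ≈ (2.02×10⁻¹⁵, 3.92×10⁻¹⁵, -1.01×10⁻¹⁴) N

v×B = (-1.27×10⁴, -2.45×10⁴, 6.32×10⁴) N/C.
E + v×B = (-1.26×10⁴, -2.45×10⁴, 6.32×10⁴) N/C.
F = q(E + v×B) = (−1.602×10⁻¹⁹ C)·(-1.26×10⁴, -2.45×10⁴, 6.32×10⁴) = (2.02×10⁻¹⁵, 3.92×10⁻¹⁵, -1.01×10⁻¹⁴) N.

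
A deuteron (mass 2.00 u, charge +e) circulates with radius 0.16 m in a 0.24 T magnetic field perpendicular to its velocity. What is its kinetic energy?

v = |q|Br/m, then KE = ½mv² = (qBr)²/(2m).
v = (1.602×10⁻¹⁹)(0.24)(0.16)/3.322×10⁻²⁷ ≈ 1.852×10⁶ m/s.
KE = ½(3.322×10⁻²⁷)(1.852×10⁶)² ≈ 5.7×10⁻¹⁵ J.

KE ≈ 5.7×10⁻¹⁵ J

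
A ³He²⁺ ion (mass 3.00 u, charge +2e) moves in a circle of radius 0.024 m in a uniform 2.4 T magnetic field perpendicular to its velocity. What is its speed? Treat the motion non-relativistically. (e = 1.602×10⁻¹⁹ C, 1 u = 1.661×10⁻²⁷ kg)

v ≈ 3.7×10⁶ m/s

From |q|vB = mv²/r, v = |q|Br/m.
v = (3.204×10⁻¹⁹)(2.4)(0.024)/4.983×10⁻²⁷ ≈ 3.7×10⁶ m/s.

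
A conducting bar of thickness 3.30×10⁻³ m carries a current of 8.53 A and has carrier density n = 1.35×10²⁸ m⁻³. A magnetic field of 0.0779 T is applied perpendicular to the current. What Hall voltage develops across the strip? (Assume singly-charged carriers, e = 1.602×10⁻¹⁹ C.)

V_H ≈ 9.31×10⁻⁸ V

V_H = IB/(n e t).
V_H = (8.53)(0.0779)/((1.35×10²⁸)(1.602×10⁻¹⁹)(3.30×10⁻³)) ≈ 9.31×10⁻⁸ V.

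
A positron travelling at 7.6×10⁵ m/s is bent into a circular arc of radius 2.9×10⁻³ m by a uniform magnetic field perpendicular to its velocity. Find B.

B ≈ 1.5×10⁻³ T

From |q|vB = mv²/r, B = mv/(|q|r).
B = (9.109×10⁻³¹)(7.6×10⁵)/((1.602×10⁻¹⁹)(2.9×10⁻³)) ≈ 1.5×10⁻³ T.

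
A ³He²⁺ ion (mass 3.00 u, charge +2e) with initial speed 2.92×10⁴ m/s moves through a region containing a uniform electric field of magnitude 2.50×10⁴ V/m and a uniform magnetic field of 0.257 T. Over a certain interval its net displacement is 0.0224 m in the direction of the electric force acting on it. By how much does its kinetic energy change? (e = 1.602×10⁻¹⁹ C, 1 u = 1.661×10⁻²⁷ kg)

ΔKE ≈ 1.79×10⁻¹⁶ J

The magnetic force is always ⟂ v and does no work; only the electric force changes KE.
ΔKE = F_E · d = |q|E d = (3.204×10⁻¹⁹)(2.50×10⁴)(0.0224) ≈ 1.79×10⁻¹⁶ J.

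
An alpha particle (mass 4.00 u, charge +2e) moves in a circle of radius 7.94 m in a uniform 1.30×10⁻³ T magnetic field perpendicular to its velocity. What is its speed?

From |q|vB = mv²/r, v = |q|Br/m.
v = (3.204×10⁻¹⁹)(1.30×10⁻³)(7.94)/6.644×10⁻²⁷ ≈ 4.98×10⁵ m/s.

v ≈ 4.98×10⁵ m/s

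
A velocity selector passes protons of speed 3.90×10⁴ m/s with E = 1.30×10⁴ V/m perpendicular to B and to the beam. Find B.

B = 0.333 T

Balance of forces in the selector: qE = qvB ⇒ B = E/v.
B = 1.30×10⁴/3.90×10⁴ = 0.333 T.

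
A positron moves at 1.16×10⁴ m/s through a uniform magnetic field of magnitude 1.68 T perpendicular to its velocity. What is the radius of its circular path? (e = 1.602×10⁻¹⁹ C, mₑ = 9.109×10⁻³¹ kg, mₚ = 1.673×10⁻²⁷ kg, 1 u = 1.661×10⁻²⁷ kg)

The magnetic force provides the centripetal force: |q|vB = mv²/r.
r = mv/(|q|B) = (9.109×10⁻³¹)(1.16×10⁴)/((1.602×10⁻¹⁹)(1.68)) ≈ 3.93×10⁻⁸ m.

r ≈ 3.93×10⁻⁸ m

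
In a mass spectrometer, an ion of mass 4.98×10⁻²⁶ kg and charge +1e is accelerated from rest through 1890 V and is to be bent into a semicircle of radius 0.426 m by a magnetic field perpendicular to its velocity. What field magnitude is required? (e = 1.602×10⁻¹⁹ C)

B ≈ 0.0805 T

v = √(2|q|V/m) = √(2·1.602×10⁻¹⁹·1890/4.98×10⁻²⁶) ≈ 1.103×10⁵ m/s.
B = mv/(|q|r) = (4.98×10⁻²⁶)(1.103×10⁵)/((1.602×10⁻¹⁹)(0.426)) ≈ 0.0805 T.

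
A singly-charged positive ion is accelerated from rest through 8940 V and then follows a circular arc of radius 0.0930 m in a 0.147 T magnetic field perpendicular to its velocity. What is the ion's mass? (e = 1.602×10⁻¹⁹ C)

Combine |q|V = ½mv² and r = mv/(|q|B): eliminate v to get m = qB²r²/(2V).
m = (1.602×10⁻¹⁹)(0.147)²(0.0930)²/(2·8940) ≈ 1.67×10⁻²⁷ kg.

m ≈ 1.67×10⁻²⁷ kg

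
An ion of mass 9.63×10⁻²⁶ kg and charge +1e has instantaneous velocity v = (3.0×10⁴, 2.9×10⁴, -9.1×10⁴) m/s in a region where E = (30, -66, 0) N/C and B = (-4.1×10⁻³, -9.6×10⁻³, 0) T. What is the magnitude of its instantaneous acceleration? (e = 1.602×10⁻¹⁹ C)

v×B = (-874, 373, -169) N/C.
E + v×B = (-844, 307, -169) N/C.
F = q(E + v×B) = (1.602×10⁻¹⁹ C)·(-844, 307, -169) = (-1.35×10⁻¹⁶, 4.92×10⁻¹⁷, -2.71×10⁻¹⁷) N.
|a| = |F|/m = 1.464×10⁻¹⁶/9.63×10⁻²⁶ ≈ 1.52×10⁹ m/s².

|a| ≈ 1.52×10⁹ m/s²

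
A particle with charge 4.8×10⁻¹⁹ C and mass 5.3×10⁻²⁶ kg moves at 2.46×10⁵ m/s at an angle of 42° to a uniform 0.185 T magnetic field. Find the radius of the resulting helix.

r ≈ 0.0982 m

v⊥ = v sinθ = 2.46×10⁵·sin42° ≈ 1.646×10⁵ m/s.
r = m v⊥/(|q|B) = (5.3×10⁻²⁶)(1.646×10⁵)/((4.8×10⁻¹⁹)(0.185)) ≈ 0.0982 m.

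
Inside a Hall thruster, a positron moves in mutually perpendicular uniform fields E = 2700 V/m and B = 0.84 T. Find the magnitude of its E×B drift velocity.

The E×B drift speed is v_d = E/B.
v_d = 2700/0.84 = 3200 m/s.

v_d ≈ 3200 m/s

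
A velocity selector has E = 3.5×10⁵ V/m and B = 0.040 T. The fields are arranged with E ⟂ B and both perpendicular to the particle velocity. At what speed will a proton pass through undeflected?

For undeflected motion the electric and magnetic forces balance: qE = qvB.
v = E/B = 3.5×10⁵/0.040 = 8.8×10⁶ m/s.
The result is independent of the particle's charge and mass.

v = 8.8×10⁶ m/s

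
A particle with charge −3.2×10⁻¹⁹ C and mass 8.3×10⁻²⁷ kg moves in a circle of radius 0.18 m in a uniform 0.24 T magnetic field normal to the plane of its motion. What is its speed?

From |q|vB = mv²/r, v = |q|Br/m.
v = (3.2×10⁻¹⁹)(0.24)(0.18)/8.3×10⁻²⁷ ≈ 1.7×10⁶ m/s.

v ≈ 1.7×10⁶ m/s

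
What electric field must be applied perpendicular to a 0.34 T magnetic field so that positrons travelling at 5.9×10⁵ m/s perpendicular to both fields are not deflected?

For straight-line motion qE = qvB, so E = vB.
E = 5.9×10⁵ × 0.34 = 2.0×10⁵ V/m.

E = 2.0×10⁵ V/m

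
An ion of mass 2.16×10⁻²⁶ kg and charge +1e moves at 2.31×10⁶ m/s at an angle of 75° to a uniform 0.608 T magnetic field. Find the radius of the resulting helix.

v⊥ = v sinθ = 2.31×10⁶·sin75° ≈ 2.231×10⁶ m/s.
r = m v⊥/(|q|B) = (2.16×10⁻²⁶)(2.231×10⁶)/((1.602×10⁻¹⁹)(0.608)) ≈ 0.495 m.

r ≈ 0.495 m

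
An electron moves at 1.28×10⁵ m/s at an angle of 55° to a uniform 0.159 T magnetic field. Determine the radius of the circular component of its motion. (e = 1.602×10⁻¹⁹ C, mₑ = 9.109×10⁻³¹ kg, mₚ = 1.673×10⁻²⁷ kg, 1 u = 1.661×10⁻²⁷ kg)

v⊥ = v sinθ = 1.28×10⁵·sin55° ≈ 1.049×10⁵ m/s.
r = m v⊥/(|q|B) = (9.109×10⁻³¹)(1.049×10⁵)/((1.602×10⁻¹⁹)(0.159)) ≈ 3.75×10⁻⁶ m.

r ≈ 3.75×10⁻⁶ m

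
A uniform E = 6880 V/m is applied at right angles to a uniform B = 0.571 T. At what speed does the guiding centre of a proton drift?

v_d ≈ 1.20×10⁴ m/s

The E×B drift speed is v_d = E/B.
v_d = 6880/0.571 = 1.20×10⁴ m/s.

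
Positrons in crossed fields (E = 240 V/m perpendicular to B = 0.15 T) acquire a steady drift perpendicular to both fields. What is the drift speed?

The E×B drift speed is v_d = E/B.
v_d = 240/0.15 = 1600 m/s.

v_d ≈ 1600 m/s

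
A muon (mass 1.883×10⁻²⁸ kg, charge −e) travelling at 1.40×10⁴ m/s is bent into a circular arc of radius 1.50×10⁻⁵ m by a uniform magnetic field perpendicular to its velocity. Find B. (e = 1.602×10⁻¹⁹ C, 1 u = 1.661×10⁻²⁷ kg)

From |q|vB = mv²/r, B = mv/(|q|r).
B = (1.883×10⁻²⁸)(1.40×10⁴)/((1.602×10⁻¹⁹)(1.50×10⁻⁵)) ≈ 1.10 T.

B ≈ 1.10 T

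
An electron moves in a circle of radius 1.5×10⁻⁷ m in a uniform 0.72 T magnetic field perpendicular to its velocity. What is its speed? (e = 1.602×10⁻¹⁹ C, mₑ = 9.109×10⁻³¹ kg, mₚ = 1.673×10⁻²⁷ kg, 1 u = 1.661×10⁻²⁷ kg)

v ≈ 1.9×10⁴ m/s

From |q|vB = mv²/r, v = |q|Br/m.
v = (1.602×10⁻¹⁹)(0.72)(1.5×10⁻⁷)/9.109×10⁻³¹ ≈ 1.9×10⁴ m/s.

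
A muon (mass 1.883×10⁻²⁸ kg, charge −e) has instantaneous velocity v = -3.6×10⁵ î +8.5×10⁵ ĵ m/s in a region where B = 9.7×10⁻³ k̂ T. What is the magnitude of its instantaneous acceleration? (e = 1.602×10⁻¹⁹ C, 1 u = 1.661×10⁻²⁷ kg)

|a| ≈ 7.62×10¹² m/s²

v×B = (8240, 3490, 0) N/C.
F = q v×B = (−1.602×10⁻¹⁹ C)·(8240, 3490, 0) = (-1.32×10⁻¹⁵, -5.59×10⁻¹⁶, 0) N.
|a| = |F|/m = 1.434×10⁻¹⁵/1.883×10⁻²⁸ ≈ 7.62×10¹² m/s².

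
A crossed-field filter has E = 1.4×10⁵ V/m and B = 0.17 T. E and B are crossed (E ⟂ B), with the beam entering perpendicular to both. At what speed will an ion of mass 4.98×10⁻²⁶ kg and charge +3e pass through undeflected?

v = 8.2×10⁵ m/s

Straight-line motion ⇒ electric and magnetic forces cancel, so E = vB.
v = E/B = 1.4×10⁵/0.17 = 8.2×10⁵ m/s.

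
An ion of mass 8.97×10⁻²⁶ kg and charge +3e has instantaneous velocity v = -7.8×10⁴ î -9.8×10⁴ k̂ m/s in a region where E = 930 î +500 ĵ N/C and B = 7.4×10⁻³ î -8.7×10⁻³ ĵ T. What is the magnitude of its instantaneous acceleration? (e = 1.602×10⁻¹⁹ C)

v×B = (-853, -725, 679) N/C.
E + v×B = (77.4, -225, 679) N/C.
F = q(E + v×B) = (4.806×10⁻¹⁹ C)·(77.4, -225, 679) = (3.72×10⁻¹⁷, -1.08×10⁻¹⁶, 3.26×10⁻¹⁶) N.
|a| = |F|/m = 3.456×10⁻¹⁶/8.97×10⁻²⁶ ≈ 3.85×10⁹ m/s².

|a| ≈ 3.85×10⁹ m/s²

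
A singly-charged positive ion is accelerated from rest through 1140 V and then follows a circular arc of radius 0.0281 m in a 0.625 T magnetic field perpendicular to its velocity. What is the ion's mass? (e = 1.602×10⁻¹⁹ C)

m ≈ 2.17×10⁻²⁶ kg

Combine |q|V = ½mv² and r = mv/(|q|B): eliminate v to get m = qB²r²/(2V).
m = (1.602×10⁻¹⁹)(0.625)²(0.0281)²/(2·1140) ≈ 2.17×10⁻²⁶ kg.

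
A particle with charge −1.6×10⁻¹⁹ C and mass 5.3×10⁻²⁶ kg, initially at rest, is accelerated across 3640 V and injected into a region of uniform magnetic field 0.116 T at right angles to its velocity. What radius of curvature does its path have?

r ≈ 0.423 m

Acceleration: |q|V = ½mv² ⇒ v = √(2|q|V/m) = √(2·1.6×10⁻¹⁹·3640/5.3×10⁻²⁶) ≈ 1.482×10⁵ m/s.
In the field: r = mv/(|q|B) = (5.3×10⁻²⁶)(1.482×10⁵)/((1.6×10⁻¹⁹)(0.116)) ≈ 0.423 m.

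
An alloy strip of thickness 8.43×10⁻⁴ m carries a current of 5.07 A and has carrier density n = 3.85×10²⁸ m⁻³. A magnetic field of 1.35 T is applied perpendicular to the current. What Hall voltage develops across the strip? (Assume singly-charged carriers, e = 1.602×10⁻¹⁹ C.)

V_H = IB/(n e t).
V_H = (5.07)(1.35)/((3.85×10²⁸)(1.602×10⁻¹⁹)(8.43×10⁻⁴)) ≈ 1.32×10⁻⁶ V.

V_H ≈ 1.32×10⁻⁶ V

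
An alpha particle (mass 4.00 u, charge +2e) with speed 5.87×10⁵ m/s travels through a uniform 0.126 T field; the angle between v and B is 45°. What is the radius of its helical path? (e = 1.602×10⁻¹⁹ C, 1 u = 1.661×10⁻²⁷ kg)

r ≈ 0.0683 m

v⊥ = v sinθ = 5.87×10⁵·sin45° ≈ 4.151×10⁵ m/s.
r = m v⊥/(|q|B) = (6.644×10⁻²⁷)(4.151×10⁵)/((3.204×10⁻¹⁹)(0.126)) ≈ 0.0683 m.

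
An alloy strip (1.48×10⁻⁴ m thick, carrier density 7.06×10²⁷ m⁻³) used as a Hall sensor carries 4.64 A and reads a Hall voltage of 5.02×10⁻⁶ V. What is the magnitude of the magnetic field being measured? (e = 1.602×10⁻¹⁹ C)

From V_H = IB/(n e t), B = V_H n e t / I.
B = (5.02×10⁻⁶)(7.06×10²⁷)(1.602×10⁻¹⁹)(1.48×10⁻⁴)/4.64 ≈ 0.181 T.

B ≈ 0.181 T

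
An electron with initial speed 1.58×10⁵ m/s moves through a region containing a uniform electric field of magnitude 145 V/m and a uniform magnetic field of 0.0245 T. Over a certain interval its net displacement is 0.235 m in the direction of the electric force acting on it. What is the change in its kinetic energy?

ΔKE ≈ 5.46×10⁻¹⁸ J

The magnetic force is always ⟂ v and does no work; only the electric force changes KE.
ΔKE = F_E · d = |q|E d = (1.602×10⁻¹⁹)(145)(0.235) ≈ 5.46×10⁻¹⁸ J.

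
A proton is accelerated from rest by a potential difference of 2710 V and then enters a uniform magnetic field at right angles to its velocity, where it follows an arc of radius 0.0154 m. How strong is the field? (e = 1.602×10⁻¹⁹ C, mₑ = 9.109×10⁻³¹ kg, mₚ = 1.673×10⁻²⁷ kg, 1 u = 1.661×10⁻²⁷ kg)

B ≈ 0.489 T

v = √(2|q|V/m) = √(2·1.602×10⁻¹⁹·2710/1.673×10⁻²⁷) ≈ 7.204×10⁵ m/s.
B = mv/(|q|r) = (1.673×10⁻²⁷)(7.204×10⁵)/((1.602×10⁻¹⁹)(0.0154)) ≈ 0.489 T.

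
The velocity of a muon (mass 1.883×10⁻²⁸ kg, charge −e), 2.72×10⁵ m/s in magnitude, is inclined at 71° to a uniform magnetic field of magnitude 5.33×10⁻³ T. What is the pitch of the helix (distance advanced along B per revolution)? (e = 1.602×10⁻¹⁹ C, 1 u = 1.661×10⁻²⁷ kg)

p ≈ 0.123 m

v∥ = v cosθ = 2.72×10⁵·cos71° ≈ 8.855×10⁴ m/s.
T = 2πm/(|q|B) = 2π(1.883×10⁻²⁸)/((1.602×10⁻¹⁹)(5.33×10⁻³)) ≈ 1.386×10⁻⁶ s.
pitch = v∥ T = (8.855×10⁴)(1.386×10⁻⁶) ≈ 0.123 m.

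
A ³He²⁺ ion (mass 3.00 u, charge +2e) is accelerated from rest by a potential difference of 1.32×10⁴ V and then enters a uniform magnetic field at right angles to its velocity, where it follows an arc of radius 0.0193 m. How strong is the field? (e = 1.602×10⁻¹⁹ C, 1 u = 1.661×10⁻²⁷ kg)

v = √(2|q|V/m) = √(2·3.204×10⁻¹⁹·1.32×10⁴/4.983×10⁻²⁷) ≈ 1.303×10⁶ m/s.
B = mv/(|q|r) = (4.983×10⁻²⁷)(1.303×10⁶)/((3.204×10⁻¹⁹)(0.0193)) ≈ 1.05 T.

B ≈ 1.05 T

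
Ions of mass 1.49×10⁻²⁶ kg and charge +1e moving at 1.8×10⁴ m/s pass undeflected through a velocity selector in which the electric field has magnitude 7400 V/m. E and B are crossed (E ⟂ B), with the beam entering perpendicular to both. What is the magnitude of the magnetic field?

Balance of forces in the selector: qE = qvB ⇒ B = E/v.
B = 7400/1.8×10⁴ = 0.41 T.

B = 0.41 T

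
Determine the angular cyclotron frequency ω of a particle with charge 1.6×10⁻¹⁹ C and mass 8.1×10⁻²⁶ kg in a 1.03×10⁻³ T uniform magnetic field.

ω ≈ 2030 rad/s

ω = |q|B/m.
ω = (1.6×10⁻¹⁹)(1.03×10⁻³)/8.1×10⁻²⁶ ≈ 2030 rad/s.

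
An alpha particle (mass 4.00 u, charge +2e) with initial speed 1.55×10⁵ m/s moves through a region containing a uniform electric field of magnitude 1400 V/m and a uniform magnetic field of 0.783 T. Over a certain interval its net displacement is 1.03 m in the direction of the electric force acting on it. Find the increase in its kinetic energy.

The magnetic force is always ⟂ v and does no work; only the electric force changes KE.
ΔKE = F_E · d = |q|E d = (3.204×10⁻¹⁹)(1400)(1.03) ≈ 4.62×10⁻¹⁶ J.

ΔKE ≈ 4.62×10⁻¹⁶ J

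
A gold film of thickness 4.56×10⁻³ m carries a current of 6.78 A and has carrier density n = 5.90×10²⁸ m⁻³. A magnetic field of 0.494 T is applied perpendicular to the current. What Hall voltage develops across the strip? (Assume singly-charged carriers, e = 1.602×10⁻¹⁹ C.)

V_H ≈ 7.77×10⁻⁸ V

V_H = IB/(n e t).
V_H = (6.78)(0.494)/((5.90×10²⁸)(1.602×10⁻¹⁹)(4.56×10⁻³)) ≈ 7.77×10⁻⁸ V.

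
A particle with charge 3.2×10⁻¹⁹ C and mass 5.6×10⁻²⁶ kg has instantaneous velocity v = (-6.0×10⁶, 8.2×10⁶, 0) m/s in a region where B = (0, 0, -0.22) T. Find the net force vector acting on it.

v×B = (-1.80×10⁶, -1.32×10⁶, 0) N/C.
F = q v×B = (3.2×10⁻¹⁹ C)·(-1.80×10⁶, -1.32×10⁶, 0) = (-5.77×10⁻¹³, -4.22×10⁻¹³, 0) N.

F ≈ (-5.77×10⁻¹³, -4.22×10⁻¹³, 0) N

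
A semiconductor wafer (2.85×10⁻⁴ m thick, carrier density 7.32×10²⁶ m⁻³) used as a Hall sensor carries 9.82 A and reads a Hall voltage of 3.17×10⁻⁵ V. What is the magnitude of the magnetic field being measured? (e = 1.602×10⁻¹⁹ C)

B ≈ 0.108 T

From V_H = IB/(n e t), B = V_H n e t / I.
B = (3.17×10⁻⁵)(7.32×10²⁶)(1.602×10⁻¹⁹)(2.85×10⁻⁴)/9.82 ≈ 0.108 T.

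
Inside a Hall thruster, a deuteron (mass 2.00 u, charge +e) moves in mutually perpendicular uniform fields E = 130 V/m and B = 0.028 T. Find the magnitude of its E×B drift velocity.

In crossed fields the guiding centre drifts at v_d = |E×B|/B² = E/B, independent of charge and mass.
v_d = 130/0.028 = 4600 m/s.

v_d ≈ 4600 m/s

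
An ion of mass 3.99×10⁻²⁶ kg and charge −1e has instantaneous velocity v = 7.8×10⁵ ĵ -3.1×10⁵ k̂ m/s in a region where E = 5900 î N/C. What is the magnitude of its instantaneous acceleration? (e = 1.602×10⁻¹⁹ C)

|a| ≈ 2.37×10¹⁰ m/s²

Only an electric field acts, so F = qE = (−1.602×10⁻¹⁹ C)·(5900, 0, 0) = (-9.45×10⁻¹⁶, 0, 0) N.
|a| = |F|/m = 9.452×10⁻¹⁶/3.99×10⁻²⁶ ≈ 2.37×10¹⁰ m/s².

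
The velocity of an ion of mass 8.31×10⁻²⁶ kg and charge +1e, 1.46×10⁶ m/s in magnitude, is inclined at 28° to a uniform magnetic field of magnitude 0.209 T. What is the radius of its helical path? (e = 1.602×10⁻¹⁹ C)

v⊥ = v sinθ = 1.46×10⁶·sin28° ≈ 6.854×10⁵ m/s.
r = m v⊥/(|q|B) = (8.31×10⁻²⁶)(6.854×10⁵)/((1.602×10⁻¹⁹)(0.209)) ≈ 1.70 m.

r ≈ 1.70 m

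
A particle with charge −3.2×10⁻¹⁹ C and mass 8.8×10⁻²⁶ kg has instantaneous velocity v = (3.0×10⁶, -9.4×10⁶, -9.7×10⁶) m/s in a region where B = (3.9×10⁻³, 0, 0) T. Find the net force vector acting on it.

v×B = (0, -3.78×10⁴, 3.67×10⁴) N/C.
F = q v×B = (−3.2×10⁻¹⁹ C)·(0, -3.78×10⁴, 3.67×10⁴) = (0, 1.21×10⁻¹⁴, -1.17×10⁻¹⁴) N.

F ≈ (0, 1.21×10⁻¹⁴, -1.17×10⁻¹⁴) N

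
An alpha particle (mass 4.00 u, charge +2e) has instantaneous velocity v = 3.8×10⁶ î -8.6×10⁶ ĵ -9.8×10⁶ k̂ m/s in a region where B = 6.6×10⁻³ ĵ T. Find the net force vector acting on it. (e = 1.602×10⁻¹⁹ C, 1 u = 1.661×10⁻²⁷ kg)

v×B = (6.47×10⁴, 0, 2.51×10⁴) N/C.
F = q v×B = (3.204×10⁻¹⁹ C)·(6.47×10⁴, 0, 2.51×10⁴) = (2.07×10⁻¹⁴, 0, 8.04×10⁻¹⁵) N.

F ≈ (2.07×10⁻¹⁴, 0, 8.04×10⁻¹⁵) N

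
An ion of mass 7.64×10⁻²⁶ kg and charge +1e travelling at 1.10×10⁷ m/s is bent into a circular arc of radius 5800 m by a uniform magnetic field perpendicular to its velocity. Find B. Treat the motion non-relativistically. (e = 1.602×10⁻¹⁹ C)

B ≈ 9.04×10⁻⁴ T

From |q|vB = mv²/r, B = mv/(|q|r).
B = (7.64×10⁻²⁶)(1.10×10⁷)/((1.602×10⁻¹⁹)(5800)) ≈ 9.04×10⁻⁴ T.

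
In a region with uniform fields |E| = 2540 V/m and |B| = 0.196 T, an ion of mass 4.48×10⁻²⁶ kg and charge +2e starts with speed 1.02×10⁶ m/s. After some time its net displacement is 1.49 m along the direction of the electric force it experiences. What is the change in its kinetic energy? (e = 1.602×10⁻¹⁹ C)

The magnetic force is always ⟂ v and does no work; only the electric force changes KE.
ΔKE = F_E · d = |q|E d = (3.204×10⁻¹⁹)(2540)(1.49) ≈ 1.21×10⁻¹⁵ J.

ΔKE ≈ 1.21×10⁻¹⁵ J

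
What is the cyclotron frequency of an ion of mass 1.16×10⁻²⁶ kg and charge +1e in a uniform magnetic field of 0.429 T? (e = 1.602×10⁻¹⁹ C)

f ≈ 9.43×10⁵ Hz

f = |q|B/(2πm).
f = (1.602×10⁻¹⁹)(0.429)/(2π·1.16×10⁻²⁶) ≈ 9.43×10⁵ Hz.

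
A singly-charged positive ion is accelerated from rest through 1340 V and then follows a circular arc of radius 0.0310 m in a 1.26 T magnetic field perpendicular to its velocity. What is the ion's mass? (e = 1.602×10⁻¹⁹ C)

Combine |q|V = ½mv² and r = mv/(|q|B): eliminate v to get m = qB²r²/(2V).
m = (1.602×10⁻¹⁹)(1.26)²(0.0310)²/(2·1340) ≈ 9.12×10⁻²⁶ kg.

m ≈ 9.12×10⁻²⁶ kg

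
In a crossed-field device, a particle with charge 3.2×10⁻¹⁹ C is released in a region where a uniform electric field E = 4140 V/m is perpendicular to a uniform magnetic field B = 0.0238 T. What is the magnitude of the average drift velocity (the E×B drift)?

The steady drift has the magnetic force balancing the electric force, so v_d = E/B.
v_d = 4140/0.0238 = 1.74×10⁵ m/s.

v_d ≈ 1.74×10⁵ m/s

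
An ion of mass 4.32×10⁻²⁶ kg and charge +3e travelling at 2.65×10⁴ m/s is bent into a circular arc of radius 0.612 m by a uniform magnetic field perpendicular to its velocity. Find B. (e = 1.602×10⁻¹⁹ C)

From |q|vB = mv²/r, B = mv/(|q|r).
B = (4.32×10⁻²⁶)(2.65×10⁴)/((4.806×10⁻¹⁹)(0.612)) ≈ 3.89×10⁻³ T.

B ≈ 3.89×10⁻³ T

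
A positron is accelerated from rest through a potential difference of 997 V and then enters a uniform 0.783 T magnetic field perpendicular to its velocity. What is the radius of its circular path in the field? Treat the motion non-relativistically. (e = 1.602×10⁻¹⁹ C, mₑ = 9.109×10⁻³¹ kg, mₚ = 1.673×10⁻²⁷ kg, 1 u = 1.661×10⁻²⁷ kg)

Acceleration: |q|V = ½mv² ⇒ v = √(2|q|V/m) = √(2·1.602×10⁻¹⁹·997/9.109×10⁻³¹) ≈ 1.873×10⁷ m/s.
In the field: r = mv/(|q|B) = (9.109×10⁻³¹)(1.873×10⁷)/((1.602×10⁻¹⁹)(0.783)) ≈ 1.36×10⁻⁴ m.

r ≈ 1.36×10⁻⁴ m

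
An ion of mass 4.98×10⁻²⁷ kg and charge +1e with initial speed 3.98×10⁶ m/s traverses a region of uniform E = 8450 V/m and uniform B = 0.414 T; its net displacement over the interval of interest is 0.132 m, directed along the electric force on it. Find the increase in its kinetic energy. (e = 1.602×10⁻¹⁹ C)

The magnetic force is always ⟂ v and does no work; only the electric force changes KE.
ΔKE = F_E · d = |q|E d = (1.602×10⁻¹⁹)(8450)(0.132) ≈ 1.79×10⁻¹⁶ J.

ΔKE ≈ 1.79×10⁻¹⁶ J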